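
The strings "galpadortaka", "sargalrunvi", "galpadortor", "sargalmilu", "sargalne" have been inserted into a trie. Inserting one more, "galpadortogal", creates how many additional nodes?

The longest prefix of "galpadortogal" already in the trie is "galpadorto" (length 10).
New nodes needed: |"galpadortogal"| − 10 = 13 − 10 = 3.

3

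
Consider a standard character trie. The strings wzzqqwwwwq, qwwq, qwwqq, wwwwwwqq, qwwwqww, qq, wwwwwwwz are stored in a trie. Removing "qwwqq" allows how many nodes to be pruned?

After clearing the end-marker at "qwwqq", prune upward until reaching a node still needed by another word.
The suffix "q" (1 node) is used only by "qwwqq"; "qwwq" is itself a stored word, so pruning stops there.
Nodes removed: 1

1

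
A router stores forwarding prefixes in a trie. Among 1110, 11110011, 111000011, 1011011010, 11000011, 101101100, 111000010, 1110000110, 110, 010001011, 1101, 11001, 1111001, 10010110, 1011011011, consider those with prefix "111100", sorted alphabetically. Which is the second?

Words with prefix "111100", in lexicographic order: "1111001", "11110011"
Position 2: 11110011

11110011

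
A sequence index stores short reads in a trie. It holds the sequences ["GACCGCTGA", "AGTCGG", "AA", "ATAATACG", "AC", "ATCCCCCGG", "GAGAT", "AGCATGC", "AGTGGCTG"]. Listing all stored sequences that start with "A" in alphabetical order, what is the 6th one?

DFS of the "A" subtree visits, in order: "AA", "AC", "AGCATGC", "AGTCGG", "AGTGGCTG", "ATAATACG", "ATCCCCCGG"
The 6th is ATAATACG.

ATAATACG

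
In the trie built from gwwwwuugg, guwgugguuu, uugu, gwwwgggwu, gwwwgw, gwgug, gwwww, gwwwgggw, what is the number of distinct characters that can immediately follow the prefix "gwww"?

2

Follow the path "gwww" to its node, then look at its outgoing edges.
Distinct next characters after "gwww": g, w.
That node has 2 child edges.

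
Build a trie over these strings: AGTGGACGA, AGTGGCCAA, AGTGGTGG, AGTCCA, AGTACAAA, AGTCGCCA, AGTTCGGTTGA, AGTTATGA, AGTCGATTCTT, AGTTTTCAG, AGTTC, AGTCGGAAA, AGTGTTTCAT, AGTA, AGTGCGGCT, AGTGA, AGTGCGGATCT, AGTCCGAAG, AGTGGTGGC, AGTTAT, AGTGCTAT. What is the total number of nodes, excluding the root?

Count nodes per top-level branch (shared prefixes stored once):
  'A'-branch (AGTA, AGTACAAA, AGTCCA, AGTCCGAAG, AGTCGATTCTT, AGTCGCCA, AGTCGGAAA, AGTGA, AGTGCGGATCT, AGTGCGGCT, AGTGCTAT, AGTGGACGA, AGTGGCCAA, AGTGGTGG, AGTGGTGGC, AGTGTTTCAT, AGTTAT, AGTTATGA, AGTTC, AGTTCGGTTGA, AGTTTTCAG): 79 nodes
Sum: 79

79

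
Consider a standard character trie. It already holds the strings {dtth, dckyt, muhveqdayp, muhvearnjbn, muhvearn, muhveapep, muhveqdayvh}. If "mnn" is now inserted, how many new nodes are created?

2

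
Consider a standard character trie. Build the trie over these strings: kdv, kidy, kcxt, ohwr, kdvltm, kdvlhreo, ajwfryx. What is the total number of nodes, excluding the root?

For each word, the new-node count is its length minus the longest prefix already in the trie:
  "kdv" → 3 new (k, d, v)
  "kidy" → prefix "k" already present; 3 new (i, d, y)
  "kcxt" → prefix "k" already present; 3 new (c, x, t)
  "ohwr" → 4 new (o, h, w, r)
  "kdvltm" → prefix "kdv" already present; 3 new (l, t, m)
  "kdvlhreo" → prefix "kdvl" already present; 4 new (h, r, e, o)
  "ajwfryx" → 7 new (a, j, w, f, r, y, x)
Total nodes = 3 + 3 + 3 + 4 + 3 + 4 + 7 = 27

27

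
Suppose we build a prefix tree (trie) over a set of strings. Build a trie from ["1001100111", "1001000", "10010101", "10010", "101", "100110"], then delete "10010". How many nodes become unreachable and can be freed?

After clearing the end-marker at "10010", prune upward until reaching a node still needed by another word.
Every node on "10010" is still needed (e.g. by "1001000"), so nothing is freed.
Nodes removed: 0

0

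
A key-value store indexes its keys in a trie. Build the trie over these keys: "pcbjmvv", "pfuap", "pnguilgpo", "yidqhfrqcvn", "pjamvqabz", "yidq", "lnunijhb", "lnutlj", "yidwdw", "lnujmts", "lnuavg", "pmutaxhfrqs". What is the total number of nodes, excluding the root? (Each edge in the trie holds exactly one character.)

For each word, the new-node count is its length minus the longest prefix already in the trie:
  "pcbjmvv" → 7 new (p, c, b, j, m, v, v)
  "pfuap" → prefix "p" already present; 4 new (f, u, a, p)
  "pnguilgpo" → prefix "p" already present; 8 new (n, g, u, i, l, g, p, o)
  "yidqhfrqcvn" → 11 new (y, i, d, q, h, f, r, q, c, v, n)
  "pjamvqabz" → prefix "p" already present; 8 new (j, a, m, v, q, a, b, z)
  "yidq" → prefix "yidq" already present; 0 new (none)
  "lnunijhb" → 8 new (l, n, u, n, i, j, h, b)
  "lnutlj" → prefix "lnu" already present; 3 new (t, l, j)
  "yidwdw" → prefix "yid" already present; 3 new (w, d, w)
  "lnujmts" → prefix "lnu" already present; 4 new (j, m, t, s)
  "lnuavg" → prefix "lnu" already present; 3 new (a, v, g)
  "pmutaxhfrqs" → prefix "p" already present; 10 new (m, u, t, a, x, h, f, r, q, s)
Total nodes = 7 + 4 + 8 + 11 + 8 + 0 + 8 + 3 + 3 + 4 + 3 + 10 = 69

69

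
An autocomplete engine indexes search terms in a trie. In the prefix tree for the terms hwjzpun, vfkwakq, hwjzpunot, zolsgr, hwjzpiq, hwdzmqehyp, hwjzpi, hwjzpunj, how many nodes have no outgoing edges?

A leaf is a node with no children — equivalently, the end of a word that is not a proper prefix of any other stored word.
Those words: "hwdzmqehyp", "hwjzpiq", "hwjzpunj", "hwjzpunot", "vfkwakq", "zolsgr"
Leaf count: 6

6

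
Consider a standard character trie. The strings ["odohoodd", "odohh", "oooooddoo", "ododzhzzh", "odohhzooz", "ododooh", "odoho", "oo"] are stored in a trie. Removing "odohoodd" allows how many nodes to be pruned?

3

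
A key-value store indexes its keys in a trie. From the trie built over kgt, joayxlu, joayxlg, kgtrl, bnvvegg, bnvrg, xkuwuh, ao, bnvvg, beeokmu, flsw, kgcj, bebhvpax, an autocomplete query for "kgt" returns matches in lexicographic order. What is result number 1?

Filter for "kgt…" and sort: "kgt", "kgtrl"
The 1st is kgt.

kgt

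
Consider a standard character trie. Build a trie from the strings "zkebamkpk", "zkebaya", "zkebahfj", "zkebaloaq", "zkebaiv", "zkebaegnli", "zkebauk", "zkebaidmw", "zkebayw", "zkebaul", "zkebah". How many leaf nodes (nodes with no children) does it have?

10

Leaves are exactly the stored words that no other stored word extends.
Those words: "zkebaegnli", "zkebahfj", "zkebaidmw", "zkebaiv", "zkebaloaq", "zkebamkpk", "zkebauk", "zkebaul", "zkebaya", "zkebayw"
Leaf count: 10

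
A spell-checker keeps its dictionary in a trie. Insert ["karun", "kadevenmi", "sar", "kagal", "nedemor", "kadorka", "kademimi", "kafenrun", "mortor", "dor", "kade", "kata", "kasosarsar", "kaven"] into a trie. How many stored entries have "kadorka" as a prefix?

Walk to "kadorka"; the words in its subtree are exactly those with that prefix.
Matches: "kadorka"
Count: 1

1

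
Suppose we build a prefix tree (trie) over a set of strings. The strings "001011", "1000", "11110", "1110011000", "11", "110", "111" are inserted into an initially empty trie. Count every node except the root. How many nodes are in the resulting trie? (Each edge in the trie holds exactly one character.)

22

Trie structure (* marks end of a word):
(root)
├─ 0
│  └─ 0
│     └─ 1
│        └─ 0
│           └─ 1
│              └─ 1 *
└─ 1
   ├─ 0
   │  └─ 0
   │     └─ 0 *
   └─ 1 *
      ├─ 0 *
      └─ 1 *
         ├─ 0
         │  └─ 0
         │     └─ 1
         │        └─ 1
         │           └─ 0
         │              └─ 0
         │                 └─ 0 *
         └─ 1
            └─ 0 *
Counting every labelled node above: 22.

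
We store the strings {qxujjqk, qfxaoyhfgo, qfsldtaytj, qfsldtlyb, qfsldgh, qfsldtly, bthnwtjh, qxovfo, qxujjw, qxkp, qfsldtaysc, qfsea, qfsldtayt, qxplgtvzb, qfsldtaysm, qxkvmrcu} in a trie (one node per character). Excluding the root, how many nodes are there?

61

For each word, the new-node count is its length minus the longest prefix already in the trie:
  "qxujjqk" → 7 new (q, x, u, j, j, q, k)
  "qfxaoyhfgo" → prefix "q" already present; 9 new (f, x, a, o, y, h, f, g, o)
  "qfsldtaytj" → prefix "qf" already present; 8 new (s, l, d, t, a, y, t, j)
  "qfsldtlyb" → prefix "qfsldt" already present; 3 new (l, y, b)
  "qfsldgh" → prefix "qfsld" already present; 2 new (g, h)
  "qfsldtly" → prefix "qfsldtly" already present; 0 new (none)
  "bthnwtjh" → 8 new (b, t, h, n, w, t, j, h)
  "qxovfo" → prefix "qx" already present; 4 new (o, v, f, o)
  "qxujjw" → prefix "qxujj" already present; 1 new (w)
  "qxkp" → prefix "qx" already present; 2 new (k, p)
  "qfsldtaysc" → prefix "qfsldtay" already present; 2 new (s, c)
  "qfsea" → prefix "qfs" already present; 2 new (e, a)
  "qfsldtayt" → prefix "qfsldtayt" already present; 0 new (none)
  "qxplgtvzb" → prefix "qx" already present; 7 new (p, l, g, t, v, z, b)
  "qfsldtaysm" → prefix "qfsldtays" already present; 1 new (m)
  "qxkvmrcu" → prefix "qxk" already present; 5 new (v, m, r, c, u)
Total nodes = 7 + 9 + 8 + 3 + 2 + 0 + 8 + 4 + 1 + 2 + 2 + 2 + 0 + 7 + 1 + 5 = 61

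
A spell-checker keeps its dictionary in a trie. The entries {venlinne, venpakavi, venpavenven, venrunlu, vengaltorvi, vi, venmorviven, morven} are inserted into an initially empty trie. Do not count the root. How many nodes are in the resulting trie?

Trace insertions, counting only characters that open a new branch:
  "venlinne" → 8 new (v, e, n, l, i, n, n, e)
  "venpakavi" → prefix "ven" already present; 6 new (p, a, k, a, v, i)
  "venpavenven" → prefix "venpa" already present; 6 new (v, e, n, v, e, n)
  "venrunlu" → prefix "ven" already present; 5 new (r, u, n, l, u)
  "vengaltorvi" → prefix "ven" already present; 8 new (g, a, l, t, o, r, v, i)
  "vi" → prefix "v" already present; 1 new (i)
  "venmorviven" → prefix "ven" already present; 8 new (m, o, r, v, i, v, e, n)
  "morven" → 6 new (m, o, r, v, e, n)
Total nodes = 8 + 6 + 6 + 5 + 8 + 1 + 8 + 6 = 48

48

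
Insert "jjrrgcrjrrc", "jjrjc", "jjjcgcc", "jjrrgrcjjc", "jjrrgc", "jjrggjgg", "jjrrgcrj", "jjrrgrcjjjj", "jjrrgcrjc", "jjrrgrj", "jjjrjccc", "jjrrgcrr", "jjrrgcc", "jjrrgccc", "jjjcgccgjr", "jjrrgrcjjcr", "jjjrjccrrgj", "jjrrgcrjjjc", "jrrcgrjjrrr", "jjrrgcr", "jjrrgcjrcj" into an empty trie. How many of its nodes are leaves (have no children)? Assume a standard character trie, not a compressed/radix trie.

Leaves are exactly the stored words that no other stored word extends.
Those words: "jjjcgccgjr", "jjjrjccc", "jjjrjccrrgj", "jjrggjgg", "jjrjc", "jjrrgccc", "jjrrgcjrcj", "jjrrgcrjc", "jjrrgcrjjjc", "jjrrgcrjrrc", "jjrrgcrr", "jjrrgrcjjcr", "jjrrgrcjjjj", "jjrrgrj", "jrrcgrjjrrr"
Leaf count: 15

15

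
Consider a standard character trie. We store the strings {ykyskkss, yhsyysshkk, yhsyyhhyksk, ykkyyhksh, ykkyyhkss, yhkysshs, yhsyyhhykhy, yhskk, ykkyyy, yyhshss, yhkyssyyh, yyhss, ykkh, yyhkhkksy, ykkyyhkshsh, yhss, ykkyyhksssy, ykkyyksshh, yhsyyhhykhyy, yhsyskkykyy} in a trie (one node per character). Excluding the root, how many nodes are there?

77

Trace insertions, counting only characters that open a new branch:
  "ykyskkss" → 8 new (y, k, y, s, k, k, s, s)
  "yhsyysshkk" → prefix "y" already present; 9 new (h, s, y, y, s, s, h, k, k)
  "yhsyyhhyksk" → prefix "yhsyy" already present; 6 new (h, h, y, k, s, k)
  "ykkyyhksh" → prefix "yk" already present; 7 new (k, y, y, h, k, s, h)
  "ykkyyhkss" → prefix "ykkyyhks" already present; 1 new (s)
  "yhkysshs" → prefix "yh" already present; 6 new (k, y, s, s, h, s)
  "yhsyyhhykhy" → prefix "yhsyyhhyk" already present; 2 new (h, y)
  "yhskk" → prefix "yhs" already present; 2 new (k, k)
  "ykkyyy" → prefix "ykkyy" already present; 1 new (y)
  "yyhshss" → prefix "y" already present; 6 new (y, h, s, h, s, s)
  "yhkyssyyh" → prefix "yhkyss" already present; 3 new (y, y, h)
  "yyhss" → prefix "yyhs" already present; 1 new (s)
  "ykkh" → prefix "ykk" already present; 1 new (h)
  "yyhkhkksy" → prefix "yyh" already present; 6 new (k, h, k, k, s, y)
  "ykkyyhkshsh" → prefix "ykkyyhksh" already present; 2 new (s, h)
  "yhss" → prefix "yhs" already present; 1 new (s)
  "ykkyyhksssy" → prefix "ykkyyhkss" already present; 2 new (s, y)
  "ykkyyksshh" → prefix "ykkyy" already present; 5 new (k, s, s, h, h)
  "yhsyyhhykhyy" → prefix "yhsyyhhykhy" already present; 1 new (y)
  "yhsyskkykyy" → prefix "yhsy" already present; 7 new (s, k, k, y, k, y, y)
Total nodes = 8 + 9 + 6 + 7 + 1 + 6 + 2 + 2 + 1 + 6 + 3 + 1 + 1 + 6 + 2 + 1 + 2 + 5 + 1 + 7 = 77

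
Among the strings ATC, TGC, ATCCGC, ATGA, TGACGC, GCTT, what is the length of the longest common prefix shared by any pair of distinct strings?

3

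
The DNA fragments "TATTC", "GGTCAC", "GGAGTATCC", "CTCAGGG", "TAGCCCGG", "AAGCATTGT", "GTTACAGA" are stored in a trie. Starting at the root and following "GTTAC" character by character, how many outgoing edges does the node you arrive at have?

1

Walk "GTTAC" from the root, arriving at one node.
Distinct next characters after "GTTAC": A.
That node has 1 child edge.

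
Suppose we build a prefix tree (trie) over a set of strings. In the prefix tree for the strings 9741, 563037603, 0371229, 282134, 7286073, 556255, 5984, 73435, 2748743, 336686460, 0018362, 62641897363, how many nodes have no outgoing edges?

Leaves are exactly the stored words that no other stored word extends.
Those words: "0018362", "0371229", "2748743", "282134", "336686460", "556255", "563037603", "5984", "62641897363", "7286073", "73435", "9741"
Leaf count: 12

12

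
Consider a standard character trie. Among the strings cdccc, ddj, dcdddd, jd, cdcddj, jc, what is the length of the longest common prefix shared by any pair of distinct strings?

Equivalently: take the maximum, over all pairs, of their longest common prefix length.
e.g. "cdccc" and "cdcddj" share the prefix "cdc" of length 3; no pair shares a longer one.
Longest shared-prefix length: 3

3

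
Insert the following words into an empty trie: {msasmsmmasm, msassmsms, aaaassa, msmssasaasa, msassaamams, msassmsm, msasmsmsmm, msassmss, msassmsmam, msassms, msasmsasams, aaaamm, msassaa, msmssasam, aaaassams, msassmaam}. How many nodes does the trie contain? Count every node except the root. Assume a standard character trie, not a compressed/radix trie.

For each word, the new-node count is its length minus the longest prefix already in the trie:
  "msasmsmmasm" → 11 new (m, s, a, s, m, s, m, m, a, s, m)
  "msassmsms" → prefix "msas" already present; 5 new (s, m, s, m, s)
  "aaaassa" → 7 new (a, a, a, a, s, s, a)
  "msmssasaasa" → prefix "ms" already present; 9 new (m, s, s, a, s, a, a, s, a)
  "msassaamams" → prefix "msass" already present; 6 new (a, a, m, a, m, s)
  "msassmsm" → prefix "msassmsm" already present; 0 new (none)
  "msasmsmsmm" → prefix "msasmsm" already present; 3 new (s, m, m)
  "msassmss" → prefix "msassms" already present; 1 new (s)
  "msassmsmam" → prefix "msassmsm" already present; 2 new (a, m)
  "msassms" → prefix "msassms" already present; 0 new (none)
  "msasmsasams" → prefix "msasms" already present; 5 new (a, s, a, m, s)
  "aaaamm" → prefix "aaaa" already present; 2 new (m, m)
  "msassaa" → prefix "msassaa" already present; 0 new (none)
  "msmssasam" → prefix "msmssasa" already present; 1 new (m)
  "aaaassams" → prefix "aaaassa" already present; 2 new (m, s)
  "msassmaam" → prefix "msassm" already present; 3 new (a, a, m)
Total nodes = 11 + 5 + 7 + 9 + 6 + 0 + 3 + 1 + 2 + 0 + 5 + 2 + 0 + 1 + 2 + 3 = 57

57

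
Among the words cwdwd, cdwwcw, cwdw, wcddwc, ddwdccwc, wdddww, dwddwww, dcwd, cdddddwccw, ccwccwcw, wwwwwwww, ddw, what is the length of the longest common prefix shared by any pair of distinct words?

Look for the deepest trie node that still has at least two words in its subtree.
e.g. "cwdw" and "cwdwd" share the prefix "cwdw" of length 4; no pair shares a longer one.
Longest shared-prefix length: 4

4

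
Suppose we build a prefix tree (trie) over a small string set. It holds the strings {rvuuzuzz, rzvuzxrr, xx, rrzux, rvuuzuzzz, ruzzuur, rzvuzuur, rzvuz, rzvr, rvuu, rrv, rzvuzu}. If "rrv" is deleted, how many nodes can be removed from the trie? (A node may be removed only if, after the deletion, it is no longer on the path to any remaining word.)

1

Walk "rrv" from the leaf back toward the root, removing each node that no remaining word uses.
The suffix "v" (1 node) is used only by "rrv"; the node for "rr" still has the child "z", so pruning stops there.
Nodes removed: 1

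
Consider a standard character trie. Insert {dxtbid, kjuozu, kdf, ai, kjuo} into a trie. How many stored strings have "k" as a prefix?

Walk to "k"; the words in its subtree are exactly those with that prefix.
Matches: "kdf", "kjuo", "kjuozu"
Count: 3

3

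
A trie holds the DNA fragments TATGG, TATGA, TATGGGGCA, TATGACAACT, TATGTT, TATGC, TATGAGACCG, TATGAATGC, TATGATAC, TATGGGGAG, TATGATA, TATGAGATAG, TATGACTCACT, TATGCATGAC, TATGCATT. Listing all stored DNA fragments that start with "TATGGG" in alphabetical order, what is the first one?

TATGGGGAG

Filter for "TATGGG…" and sort: "TATGGGGAG", "TATGGGGCA"
Position 1: TATGGGGAG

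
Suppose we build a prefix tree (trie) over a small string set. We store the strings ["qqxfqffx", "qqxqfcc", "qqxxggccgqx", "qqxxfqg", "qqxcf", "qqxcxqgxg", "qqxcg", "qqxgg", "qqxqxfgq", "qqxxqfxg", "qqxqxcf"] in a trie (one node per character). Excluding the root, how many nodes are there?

43

Trace insertions, counting only characters that open a new branch:
  "qqxfqffx" → 8 new (q, q, x, f, q, f, f, x)
  "qqxqfcc" → prefix "qqx" already present; 4 new (q, f, c, c)
  "qqxxggccgqx" → prefix "qqx" already present; 8 new (x, g, g, c, c, g, q, x)
  "qqxxfqg" → prefix "qqxx" already present; 3 new (f, q, g)
  "qqxcf" → prefix "qqx" already present; 2 new (c, f)
  "qqxcxqgxg" → prefix "qqxc" already present; 5 new (x, q, g, x, g)
  "qqxcg" → prefix "qqxc" already present; 1 new (g)
  "qqxgg" → prefix "qqx" already present; 2 new (g, g)
  "qqxqxfgq" → prefix "qqxq" already present; 4 new (x, f, g, q)
  "qqxxqfxg" → prefix "qqxx" already present; 4 new (q, f, x, g)
  "qqxqxcf" → prefix "qqxqx" already present; 2 new (c, f)
Total nodes = 8 + 4 + 8 + 3 + 2 + 5 + 1 + 2 + 4 + 4 + 2 = 43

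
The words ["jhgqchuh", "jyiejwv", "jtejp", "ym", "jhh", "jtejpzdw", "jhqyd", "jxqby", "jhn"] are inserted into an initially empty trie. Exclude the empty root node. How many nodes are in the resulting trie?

32

Trie structure (* marks end of a word):
(root)
├─ j
│  ├─ h
│  │  ├─ g
│  │  │  └─ q
│  │  │     └─ c
│  │  │        └─ h
│  │  │           └─ u
│  │  │              └─ h *
│  │  ├─ h *
│  │  ├─ n *
│  │  └─ q
│  │     └─ y
│  │        └─ d *
│  ├─ t
│  │  └─ e
│  │     └─ j
│  │        └─ p *
│  │           └─ z
│  │              └─ d
│  │                 └─ w *
│  ├─ x
│  │  └─ q
│  │     └─ b
│  │        └─ y *
│  └─ y
│     └─ i
│        └─ e
│           └─ j
│              └─ w
│                 └─ v *
└─ y
   └─ m *
Counting every labelled node above: 32.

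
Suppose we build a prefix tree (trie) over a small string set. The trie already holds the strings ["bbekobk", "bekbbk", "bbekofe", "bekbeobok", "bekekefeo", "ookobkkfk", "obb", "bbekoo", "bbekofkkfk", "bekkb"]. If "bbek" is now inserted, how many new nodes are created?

0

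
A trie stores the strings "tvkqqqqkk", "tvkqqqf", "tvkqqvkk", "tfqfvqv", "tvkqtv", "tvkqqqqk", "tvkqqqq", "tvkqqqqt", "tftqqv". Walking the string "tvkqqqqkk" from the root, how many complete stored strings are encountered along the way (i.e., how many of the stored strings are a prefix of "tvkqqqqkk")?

Check each prefix of "tvkqqqqkk" against the stored set — each match is an end-marker on the path.
Prefixes of the query that are stored words: "tvkqqqq", "tvkqqqqk", "tvkqqqqkk"
Count: 3

3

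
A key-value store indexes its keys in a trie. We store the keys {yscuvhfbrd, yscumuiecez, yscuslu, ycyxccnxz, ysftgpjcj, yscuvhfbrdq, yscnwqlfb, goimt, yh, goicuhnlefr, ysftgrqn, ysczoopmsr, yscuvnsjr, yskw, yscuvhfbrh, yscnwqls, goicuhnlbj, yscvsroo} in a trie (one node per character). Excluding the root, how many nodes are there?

Count nodes per top-level branch (shared prefixes stored once):
  'g'-branch (goicuhnlbj, goicuhnlefr, goimt): 15 nodes
  'y'-branch (ycyxccnxz, yh, yscnwqlfb, yscnwqls, yscumuiecez, yscuslu, yscuvhfbrd, yscuvhfbrdq, yscuvhfbrh, yscuvnsjr, yscvsroo, ysczoopmsr, ysftgpjcj, ysftgrqn, yskw): 66 nodes
Sum: 81

81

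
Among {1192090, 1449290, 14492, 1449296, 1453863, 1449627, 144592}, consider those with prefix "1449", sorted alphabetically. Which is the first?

Words with prefix "1449", in lexicographic order: "14492", "1449290", "1449296", "1449627"
The 1st is 14492.

14492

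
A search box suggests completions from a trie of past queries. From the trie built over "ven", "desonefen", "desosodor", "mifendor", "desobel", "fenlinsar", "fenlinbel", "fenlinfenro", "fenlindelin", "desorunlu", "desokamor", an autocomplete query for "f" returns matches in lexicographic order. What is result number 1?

fenlinbel

Words with prefix "f", in lexicographic order: "fenlinbel", "fenlindelin", "fenlinfenro", "fenlinsar"
Position 1: fenlinbel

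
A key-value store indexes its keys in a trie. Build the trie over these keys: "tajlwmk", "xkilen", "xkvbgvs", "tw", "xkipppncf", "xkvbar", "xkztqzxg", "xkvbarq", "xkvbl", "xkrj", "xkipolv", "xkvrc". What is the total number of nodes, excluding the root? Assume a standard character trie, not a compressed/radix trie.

Trace insertions, counting only characters that open a new branch:
  "tajlwmk" → 7 new (t, a, j, l, w, m, k)
  "xkilen" → 6 new (x, k, i, l, e, n)
  "xkvbgvs" → prefix "xk" already present; 5 new (v, b, g, v, s)
  "tw" → prefix "t" already present; 1 new (w)
  "xkipppncf" → prefix "xki" already present; 6 new (p, p, p, n, c, f)
  "xkvbar" → prefix "xkvb" already present; 2 new (a, r)
  "xkztqzxg" → prefix "xk" already present; 6 new (z, t, q, z, x, g)
  "xkvbarq" → prefix "xkvbar" already present; 1 new (q)
  "xkvbl" → prefix "xkvb" already present; 1 new (l)
  "xkrj" → prefix "xk" already present; 2 new (r, j)
  "xkipolv" → prefix "xkip" already present; 3 new (o, l, v)
  "xkvrc" → prefix "xkv" already present; 2 new (r, c)
Total nodes = 7 + 6 + 5 + 1 + 6 + 2 + 6 + 1 + 1 + 2 + 3 + 2 = 42

42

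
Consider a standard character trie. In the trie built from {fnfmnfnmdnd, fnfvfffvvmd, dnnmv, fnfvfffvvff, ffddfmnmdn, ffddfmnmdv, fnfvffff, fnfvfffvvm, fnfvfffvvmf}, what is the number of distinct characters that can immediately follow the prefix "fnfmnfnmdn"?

1

The children of the "fnfmnfnmdn" node are the distinct next characters among strings starting with "fnfmnfnmdn".
Distinct next characters after "fnfmnfnmdn": d.
That node has 1 child edge.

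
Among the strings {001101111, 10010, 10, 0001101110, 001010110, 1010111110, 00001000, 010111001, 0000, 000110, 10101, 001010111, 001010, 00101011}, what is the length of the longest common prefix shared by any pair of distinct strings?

8

Look for the deepest trie node that still has at least two words in its subtree.
e.g. "00101011" and "001010110" share the prefix "00101011" of length 8; no pair shares a longer one.
Longest shared-prefix length: 8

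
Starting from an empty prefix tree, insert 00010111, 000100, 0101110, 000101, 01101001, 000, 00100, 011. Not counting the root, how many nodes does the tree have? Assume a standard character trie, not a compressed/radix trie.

24

For each word, the new-node count is its length minus the longest prefix already in the trie:
  "00010111" → 8 new (0, 0, 0, 1, 0, 1, 1, 1)
  "000100" → prefix "00010" already present; 1 new (0)
  "0101110" → prefix "0" already present; 6 new (1, 0, 1, 1, 1, 0)
  "000101" → prefix "000101" already present; 0 new (none)
  "01101001" → prefix "01" already present; 6 new (1, 0, 1, 0, 0, 1)
  "000" → prefix "000" already present; 0 new (none)
  "00100" → prefix "00" already present; 3 new (1, 0, 0)
  "011" → prefix "011" already present; 0 new (none)
Total nodes = 8 + 1 + 6 + 0 + 6 + 0 + 3 + 0 = 24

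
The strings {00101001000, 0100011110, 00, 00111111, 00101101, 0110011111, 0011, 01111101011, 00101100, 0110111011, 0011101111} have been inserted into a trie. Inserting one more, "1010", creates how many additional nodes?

Nothing in the trie begins with "1"; the whole of "1010" is new.
4 − 0 = 4 new nodes.

4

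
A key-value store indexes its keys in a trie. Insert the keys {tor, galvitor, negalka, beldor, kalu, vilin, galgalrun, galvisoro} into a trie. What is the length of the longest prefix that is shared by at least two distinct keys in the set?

The deepest shared node is where two words last agree before diverging.
"galvisoro" and "galvitor" agree on "galvi" (5 characters) before diverging; nothing deeper is shared.
Longest shared-prefix length: 5

5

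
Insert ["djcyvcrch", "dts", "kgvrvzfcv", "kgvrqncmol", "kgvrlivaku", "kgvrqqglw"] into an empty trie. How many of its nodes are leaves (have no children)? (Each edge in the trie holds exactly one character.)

6

A leaf is a node with no children — equivalently, the end of a word that is not a proper prefix of any other stored word.
Those words: "djcyvcrch", "dts", "kgvrlivaku", "kgvrqncmol", "kgvrqqglw", "kgvrvzfcv"
Leaf count: 6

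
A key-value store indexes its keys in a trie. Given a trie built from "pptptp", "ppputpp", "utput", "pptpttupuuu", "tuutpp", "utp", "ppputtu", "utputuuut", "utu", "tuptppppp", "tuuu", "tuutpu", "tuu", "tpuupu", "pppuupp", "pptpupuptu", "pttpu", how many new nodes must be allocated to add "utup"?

"utu" is already a path in the trie; the remaining "p" must be added.
Each of the 1 remaining characters creates one node.

1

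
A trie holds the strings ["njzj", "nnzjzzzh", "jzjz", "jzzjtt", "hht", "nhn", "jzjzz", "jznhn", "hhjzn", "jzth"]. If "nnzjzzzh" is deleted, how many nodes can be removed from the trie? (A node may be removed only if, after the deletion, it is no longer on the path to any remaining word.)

Walk "nnzjzzzh" from the leaf back toward the root, removing each node that no remaining word uses.
The suffix "nzjzzzh" (7 nodes) is used only by "nnzjzzzh"; the node for "n" still has the child "j", so pruning stops there.
Nodes removed: 7

7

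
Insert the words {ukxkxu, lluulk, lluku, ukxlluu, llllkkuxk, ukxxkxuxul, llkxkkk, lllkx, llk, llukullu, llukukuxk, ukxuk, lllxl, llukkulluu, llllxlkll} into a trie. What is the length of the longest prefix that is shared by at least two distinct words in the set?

The deepest shared node is where two words last agree before diverging.
"lluku" and "llukukuxk" agree on "lluku" (5 characters) before diverging; nothing deeper is shared.
Longest shared-prefix length: 5

5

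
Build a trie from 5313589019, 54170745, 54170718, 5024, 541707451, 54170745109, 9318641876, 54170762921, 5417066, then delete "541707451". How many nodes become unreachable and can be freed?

0

A node on "541707451"'s path can go only if nothing else ends at it or branches off below it.
Every node on "541707451" is still needed (e.g. by "54170745109"), so nothing is freed.
Nodes removed: 0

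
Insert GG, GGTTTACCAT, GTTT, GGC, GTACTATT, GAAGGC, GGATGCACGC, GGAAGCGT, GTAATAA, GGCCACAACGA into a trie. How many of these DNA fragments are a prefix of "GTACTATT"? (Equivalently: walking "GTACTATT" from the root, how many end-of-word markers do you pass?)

1

Walk "GTACTATT" from the root; an end-of-word marker is hit whenever a stored word is a prefix of "GTACTATT".
Prefixes of the query that are stored words: "GTACTATT"
Count: 1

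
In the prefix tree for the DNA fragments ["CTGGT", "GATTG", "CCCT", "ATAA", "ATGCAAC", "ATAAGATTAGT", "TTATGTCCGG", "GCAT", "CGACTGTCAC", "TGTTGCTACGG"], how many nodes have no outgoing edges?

A leaf is a node with no children — equivalently, the end of a word that is not a proper prefix of any other stored word.
Those words: "ATAAGATTAGT", "ATGCAAC", "CCCT", "CGACTGTCAC", "CTGGT", "GATTG", "GCAT", "TGTTGCTACGG", "TTATGTCCGG"
Leaf count: 9

9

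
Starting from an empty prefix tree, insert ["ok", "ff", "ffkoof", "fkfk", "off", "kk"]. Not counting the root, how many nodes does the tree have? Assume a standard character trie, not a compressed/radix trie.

Trie structure (* marks end of a word):
(root)
├─ f
│  ├─ f *
│  │  └─ k
│  │     └─ o
│  │        └─ o
│  │           └─ f *
│  └─ k
│     └─ f
│        └─ k *
├─ k
│  └─ k *
└─ o
   ├─ f
   │  └─ f *
   └─ k *
Counting every labelled node above: 15.

15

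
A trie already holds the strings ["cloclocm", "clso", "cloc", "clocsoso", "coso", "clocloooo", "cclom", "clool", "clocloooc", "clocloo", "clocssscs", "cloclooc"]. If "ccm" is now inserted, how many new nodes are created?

1

The longest prefix of "ccm" already in the trie is "cc" (length 2).
So 3 − 2 = 1 new nodes.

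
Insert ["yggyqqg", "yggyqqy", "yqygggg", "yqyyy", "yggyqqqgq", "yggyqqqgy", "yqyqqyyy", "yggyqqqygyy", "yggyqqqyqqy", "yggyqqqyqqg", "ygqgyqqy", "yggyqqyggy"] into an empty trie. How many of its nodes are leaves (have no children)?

11

Leaves are exactly the stored words that no other stored word extends.
Those words: "yggyqqg", "yggyqqqgq", "yggyqqqgy", "yggyqqqygyy", "yggyqqqyqqg", "yggyqqqyqqy", "yggyqqyggy", "ygqgyqqy", "yqygggg", "yqyqqyyy", "yqyyy"
Leaf count: 11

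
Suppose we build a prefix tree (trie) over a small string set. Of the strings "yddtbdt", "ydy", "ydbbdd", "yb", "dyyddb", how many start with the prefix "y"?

Walk to "y"; the words in its subtree are exactly those with that prefix.
Words under "y": yb, ydbbdd, yddtbdt, ydy
Count: 4

4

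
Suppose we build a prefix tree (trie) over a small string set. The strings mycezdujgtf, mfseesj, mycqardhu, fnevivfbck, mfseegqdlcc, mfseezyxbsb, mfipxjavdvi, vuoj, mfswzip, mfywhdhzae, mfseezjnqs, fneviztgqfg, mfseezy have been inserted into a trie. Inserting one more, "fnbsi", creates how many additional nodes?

3

The longest prefix of "fnbsi" already in the trie is "fn" (length 2).
New nodes needed: |"fnbsi"| − 2 = 5 − 2 = 3.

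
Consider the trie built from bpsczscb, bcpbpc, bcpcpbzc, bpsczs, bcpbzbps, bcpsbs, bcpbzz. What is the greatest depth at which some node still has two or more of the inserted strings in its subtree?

6

Equivalently: take the maximum, over all pairs, of their longest common prefix length.
"bpsczs" and "bpsczscb" agree on "bpsczs" (6 characters) before diverging; nothing deeper is shared.
Longest shared-prefix length: 6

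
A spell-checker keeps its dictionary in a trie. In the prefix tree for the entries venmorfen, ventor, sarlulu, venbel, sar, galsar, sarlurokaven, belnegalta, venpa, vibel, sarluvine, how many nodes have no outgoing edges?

10

A leaf is a node with no children — equivalently, the end of a word that is not a proper prefix of any other stored word.
Those words: "belnegalta", "galsar", "sarlulu", "sarlurokaven", "sarluvine", "venbel", "venmorfen", "venpa", "ventor", "vibel"
Leaf count: 10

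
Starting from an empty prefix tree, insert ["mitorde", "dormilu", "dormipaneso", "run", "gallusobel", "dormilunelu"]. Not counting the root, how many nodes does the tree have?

Trie structure (* marks end of a word):
(root)
├─ d
│  └─ o
│     └─ r
│        └─ m
│           └─ i
│              ├─ l
│              │  └─ u *
│              │     └─ n
│              │        └─ e
│              │           └─ l
│              │              └─ u *
│              └─ p
│                 └─ a
│                    └─ n
│                       └─ e
│                          └─ s
│                             └─ o *
├─ g
│  └─ a
│     └─ l
│        └─ l
│           └─ u
│              └─ s
│                 └─ o
│                    └─ b
│                       └─ e
│                          └─ l *
├─ m
│  └─ i
│     └─ t
│        └─ o
│           └─ r
│              └─ d
│                 └─ e *
└─ r
   └─ u
      └─ n *
Counting every labelled node above: 37.

37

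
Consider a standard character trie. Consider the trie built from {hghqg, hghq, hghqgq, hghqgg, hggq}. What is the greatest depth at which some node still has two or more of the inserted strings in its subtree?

Equivalently: take the maximum, over all pairs, of their longest common prefix length.
"hghqg" and "hghqgg" agree on "hghqg" (5 characters) before diverging; nothing deeper is shared.
Longest shared-prefix length: 5

5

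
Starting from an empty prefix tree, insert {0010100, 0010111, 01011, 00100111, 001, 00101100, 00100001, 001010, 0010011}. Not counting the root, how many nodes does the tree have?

22

Trace insertions, counting only characters that open a new branch:
  "0010100" → 7 new (0, 0, 1, 0, 1, 0, 0)
  "0010111" → prefix "00101" already present; 2 new (1, 1)
  "01011" → prefix "0" already present; 4 new (1, 0, 1, 1)
  "00100111" → prefix "0010" already present; 4 new (0, 1, 1, 1)
  "001" → prefix "001" already present; 0 new (none)
  "00101100" → prefix "001011" already present; 2 new (0, 0)
  "00100001" → prefix "00100" already present; 3 new (0, 0, 1)
  "001010" → prefix "001010" already present; 0 new (none)
  "0010011" → prefix "0010011" already present; 0 new (none)
Total nodes = 7 + 2 + 4 + 4 + 0 + 2 + 3 + 0 + 0 = 22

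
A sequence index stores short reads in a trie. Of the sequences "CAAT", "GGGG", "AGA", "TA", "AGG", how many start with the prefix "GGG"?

1

Filter for entries beginning with "GGG":
Matches: "GGGG"
Count: 1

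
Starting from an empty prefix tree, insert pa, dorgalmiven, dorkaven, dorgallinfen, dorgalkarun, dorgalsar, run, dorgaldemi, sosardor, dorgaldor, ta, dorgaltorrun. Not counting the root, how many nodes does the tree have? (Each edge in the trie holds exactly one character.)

Trace insertions, counting only characters that open a new branch:
  "pa" → 2 new (p, a)
  "dorgalmiven" → 11 new (d, o, r, g, a, l, m, i, v, e, n)
  "dorkaven" → prefix "dor" already present; 5 new (k, a, v, e, n)
  "dorgallinfen" → prefix "dorgal" already present; 6 new (l, i, n, f, e, n)
  "dorgalkarun" → prefix "dorgal" already present; 5 new (k, a, r, u, n)
  "dorgalsar" → prefix "dorgal" already present; 3 new (s, a, r)
  "run" → 3 new (r, u, n)
  "dorgaldemi" → prefix "dorgal" already present; 4 new (d, e, m, i)
  "sosardor" → 8 new (s, o, s, a, r, d, o, r)
  "dorgaldor" → prefix "dorgald" already present; 2 new (o, r)
  "ta" → 2 new (t, a)
  "dorgaltorrun" → prefix "dorgal" already present; 6 new (t, o, r, r, u, n)
Total nodes = 2 + 11 + 5 + 6 + 5 + 3 + 3 + 4 + 8 + 2 + 2 + 6 = 57

57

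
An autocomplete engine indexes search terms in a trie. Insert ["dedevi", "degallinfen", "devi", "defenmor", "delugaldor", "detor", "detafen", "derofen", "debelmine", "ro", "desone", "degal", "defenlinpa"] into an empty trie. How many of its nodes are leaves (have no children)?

12

Leaves are exactly the stored words that no other stored word extends.
Those words: "debelmine", "dedevi", "defenlinpa", "defenmor", "degallinfen", "delugaldor", "derofen", "desone", "detafen", "detor", "devi", "ro"
Leaf count: 12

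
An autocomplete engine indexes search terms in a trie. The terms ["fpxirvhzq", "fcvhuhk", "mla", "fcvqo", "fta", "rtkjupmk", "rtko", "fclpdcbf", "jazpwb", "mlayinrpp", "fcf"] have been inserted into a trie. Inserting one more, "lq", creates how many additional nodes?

2

Nothing in the trie begins with "l"; the whole of "lq" is new.
2 − 0 = 2 new nodes.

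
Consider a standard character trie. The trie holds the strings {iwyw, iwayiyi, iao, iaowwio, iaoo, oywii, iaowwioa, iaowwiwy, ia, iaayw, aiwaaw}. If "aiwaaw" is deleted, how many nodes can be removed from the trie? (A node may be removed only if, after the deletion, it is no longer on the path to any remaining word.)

6

After clearing the end-marker at "aiwaaw", prune upward until reaching a node still needed by another word.
No other word shares any prefix with "aiwaaw", so all 6 of its nodes go.
Nodes removed: 6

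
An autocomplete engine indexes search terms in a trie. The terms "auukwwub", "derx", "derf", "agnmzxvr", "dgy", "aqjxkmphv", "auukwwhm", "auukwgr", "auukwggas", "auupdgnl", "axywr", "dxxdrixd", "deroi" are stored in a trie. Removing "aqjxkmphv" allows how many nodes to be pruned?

8

Walk "aqjxkmphv" from the leaf back toward the root, removing each node that no remaining word uses.
The suffix "qjxkmphv" (8 nodes) is used only by "aqjxkmphv"; the node for "a" still has the child "u", so pruning stops there.
Nodes removed: 8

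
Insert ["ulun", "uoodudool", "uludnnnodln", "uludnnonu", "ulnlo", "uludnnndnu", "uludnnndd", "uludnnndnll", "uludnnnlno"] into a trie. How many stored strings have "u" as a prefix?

9

Filter for entries beginning with "u":
Words under "u": ulnlo, uludnnndd, uludnnndnll, uludnnndnu, uludnnnlno, uludnnnodln, uludnnonu, ulun, uoodudool
Count: 9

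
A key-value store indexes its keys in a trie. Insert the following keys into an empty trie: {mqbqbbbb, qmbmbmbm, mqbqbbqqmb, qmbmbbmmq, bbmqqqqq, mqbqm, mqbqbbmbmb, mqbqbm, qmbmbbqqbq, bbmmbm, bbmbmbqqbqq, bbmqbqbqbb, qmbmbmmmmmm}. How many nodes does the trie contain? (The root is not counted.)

64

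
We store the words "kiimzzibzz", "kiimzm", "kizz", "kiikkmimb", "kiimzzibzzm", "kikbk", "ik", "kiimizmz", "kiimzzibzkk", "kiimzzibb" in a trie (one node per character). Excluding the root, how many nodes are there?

For each word, the new-node count is its length minus the longest prefix already in the trie:
  "kiimzzibzz" → 10 new (k, i, i, m, z, z, i, b, z, z)
  "kiimzm" → prefix "kiimz" already present; 1 new (m)
  "kizz" → prefix "ki" already present; 2 new (z, z)
  "kiikkmimb" → prefix "kii" already present; 6 new (k, k, m, i, m, b)
  "kiimzzibzzm" → prefix "kiimzzibzz" already present; 1 new (m)
  "kikbk" → prefix "ki" already present; 3 new (k, b, k)
  "ik" → 2 new (i, k)
  "kiimizmz" → prefix "kiim" already present; 4 new (i, z, m, z)
  "kiimzzibzkk" → prefix "kiimzzibz" already present; 2 new (k, k)
  "kiimzzibb" → prefix "kiimzzib" already present; 1 new (b)
Total nodes = 10 + 1 + 2 + 6 + 1 + 3 + 2 + 4 + 2 + 1 = 32

32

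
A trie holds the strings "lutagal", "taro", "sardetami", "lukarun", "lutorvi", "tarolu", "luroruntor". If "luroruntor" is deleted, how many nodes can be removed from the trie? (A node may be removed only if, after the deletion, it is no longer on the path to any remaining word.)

8

A node on "luroruntor"'s path can go only if nothing else ends at it or branches off below it.
The suffix "roruntor" (8 nodes) is used only by "luroruntor"; the node for "lu" still has the child "t", so pruning stops there.
Nodes removed: 8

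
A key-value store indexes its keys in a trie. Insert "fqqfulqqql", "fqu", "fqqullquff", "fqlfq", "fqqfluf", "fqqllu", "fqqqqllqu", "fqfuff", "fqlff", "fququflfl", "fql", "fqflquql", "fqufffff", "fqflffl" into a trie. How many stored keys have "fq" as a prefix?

14

Walk to "fq"; the words in its subtree are exactly those with that prefix.
Words under "fq": fqflffl, fqflquql, fqfuff, fql, fqlff, fqlfq, fqqfluf, fqqfulqqql, fqqllu, fqqqqllqu, fqqullquff, fqu, fqufffff, fququflfl
Count: 14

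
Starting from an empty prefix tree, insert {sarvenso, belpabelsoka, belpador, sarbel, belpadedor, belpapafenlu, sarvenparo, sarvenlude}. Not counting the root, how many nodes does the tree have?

Trace insertions, counting only characters that open a new branch:
  "sarvenso" → 8 new (s, a, r, v, e, n, s, o)
  "belpabelsoka" → 12 new (b, e, l, p, a, b, e, l, s, o, k, a)
  "belpador" → prefix "belpa" already present; 3 new (d, o, r)
  "sarbel" → prefix "sar" already present; 3 new (b, e, l)
  "belpadedor" → prefix "belpad" already present; 4 new (e, d, o, r)
  "belpapafenlu" → prefix "belpa" already present; 7 new (p, a, f, e, n, l, u)
  "sarvenparo" → prefix "sarven" already present; 4 new (p, a, r, o)
  "sarvenlude" → prefix "sarven" already present; 4 new (l, u, d, e)
Total nodes = 8 + 12 + 3 + 3 + 4 + 7 + 4 + 4 = 45

45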